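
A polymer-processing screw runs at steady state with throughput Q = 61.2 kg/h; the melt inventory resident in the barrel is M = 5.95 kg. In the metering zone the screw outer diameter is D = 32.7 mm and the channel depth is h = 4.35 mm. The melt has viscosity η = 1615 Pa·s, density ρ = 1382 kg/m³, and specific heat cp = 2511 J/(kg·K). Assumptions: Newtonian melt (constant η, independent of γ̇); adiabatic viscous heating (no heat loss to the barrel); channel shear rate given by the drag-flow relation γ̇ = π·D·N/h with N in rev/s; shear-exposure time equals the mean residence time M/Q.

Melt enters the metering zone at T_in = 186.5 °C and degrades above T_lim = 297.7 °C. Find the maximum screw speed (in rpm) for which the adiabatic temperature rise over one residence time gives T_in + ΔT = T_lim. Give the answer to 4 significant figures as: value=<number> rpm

value=66.38 rpm

Convert throughput: Q = 61.2 kg/h = 61.2/3600 = 0.017 kg/s
t_res = M / Q_s = 5.95 / 0.017 = 350 s
D = 32.7 mm = 0.0327 m;  h = 4.35 mm = 0.00435 m
Allowable rise: ΔT_a = T_lim − T_in = 297.7 − 186.5 = 111.2 K
γ̇_max² = ΔT_a·ρ·cp/(η·t_res) = 111.2·1382·2511/(1615·350) = 682.683 s⁻²
γ̇_max = sqrt(682.683) = 26.1282 s⁻¹
N_max = γ̇_max h / (πD) = 26.1282·0.00435/(π·0.0327) = 1.10637 rev/s → ×60 = 66.3823 rpm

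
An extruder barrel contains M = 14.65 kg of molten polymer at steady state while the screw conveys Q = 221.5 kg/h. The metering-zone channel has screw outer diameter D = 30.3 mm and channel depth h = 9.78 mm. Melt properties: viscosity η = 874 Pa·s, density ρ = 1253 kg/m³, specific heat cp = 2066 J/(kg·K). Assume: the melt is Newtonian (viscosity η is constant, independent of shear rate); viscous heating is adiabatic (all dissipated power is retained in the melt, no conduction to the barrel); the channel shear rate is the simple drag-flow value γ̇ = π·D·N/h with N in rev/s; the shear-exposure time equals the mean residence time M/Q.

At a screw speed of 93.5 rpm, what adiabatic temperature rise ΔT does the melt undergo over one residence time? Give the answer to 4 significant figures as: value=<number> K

value=18.49 K

Q_s = Q / 3600 = 221.5 / 3600 = 0.0615278 kg/s
Mean residence time: t_res = M/Q_s = 14.65 kg / 0.0615278 kg/s = 238.104 s
D = 30.3 mm = 0.0303 m;  h = 9.78 mm = 0.00978 m;  N = 93.5 rpm / 60 = 1.55833 rev/s
Shear rate: γ̇ = πDN/h = π·0.0303·1.55833/0.00978 = 15.1675 s⁻¹
ΔT = η·γ̇²·t_res/(ρ·cp) = [874 × 15.1675² × 238.104] / [1253 × 2066] = 18.4937 K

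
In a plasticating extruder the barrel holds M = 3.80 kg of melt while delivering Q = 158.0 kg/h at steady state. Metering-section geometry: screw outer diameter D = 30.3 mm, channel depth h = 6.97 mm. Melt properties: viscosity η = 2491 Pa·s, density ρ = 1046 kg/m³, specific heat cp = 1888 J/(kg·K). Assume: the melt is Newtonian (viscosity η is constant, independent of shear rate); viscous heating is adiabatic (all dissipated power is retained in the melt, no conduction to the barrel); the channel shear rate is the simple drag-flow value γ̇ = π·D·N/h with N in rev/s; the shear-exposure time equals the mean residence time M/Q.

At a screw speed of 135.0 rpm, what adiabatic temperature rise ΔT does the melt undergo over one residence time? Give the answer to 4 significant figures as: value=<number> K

Convert throughput: Q = 158.0 kg/h = 158.0/3600 = 0.0438889 kg/s
t_res = M / Q_s = 3.80 ÷ 0.0438889 = 86.5823 s
D = 30.3 mm = 0.0303 m;  h = 6.97 mm = 0.00697 m;  N = 135.0 rpm / 60 = 2.25 rev/s
γ̇ = π D N / h = (π)(0.0303)(2.25) / 0.00697 = 30.7286 s⁻¹
ΔT = η·γ̇²·t_res / (ρ·cp) = 2491 · (30.7286)² · 86.5823 / (1046 · 1888) = 103.123 K

value=103.1 K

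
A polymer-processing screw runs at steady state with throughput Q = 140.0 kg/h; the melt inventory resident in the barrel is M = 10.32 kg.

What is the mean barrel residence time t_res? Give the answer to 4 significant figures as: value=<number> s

value=265.4 s

Q_s = Q / 3600 = 140.0 / 3600 = 0.0388889 kg/s
t_res = M / Q_s = 10.32 ÷ 0.0388889 = 265.371 s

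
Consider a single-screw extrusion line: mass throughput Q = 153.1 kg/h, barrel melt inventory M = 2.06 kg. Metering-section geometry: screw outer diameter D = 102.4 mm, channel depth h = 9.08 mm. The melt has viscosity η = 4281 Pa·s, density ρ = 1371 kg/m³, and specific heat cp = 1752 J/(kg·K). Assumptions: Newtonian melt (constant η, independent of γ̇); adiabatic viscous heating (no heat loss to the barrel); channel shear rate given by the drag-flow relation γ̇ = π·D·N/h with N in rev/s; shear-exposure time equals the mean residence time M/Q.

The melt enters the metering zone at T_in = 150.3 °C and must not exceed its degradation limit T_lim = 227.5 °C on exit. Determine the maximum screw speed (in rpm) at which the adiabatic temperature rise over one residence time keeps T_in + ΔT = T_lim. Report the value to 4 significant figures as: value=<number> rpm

value=50.64 rpm

Q_s = Q / 3600 = 153.1 / 3600 = 0.0425278 kg/s
t_res = M / Q_s = 2.06 / 0.0425278 = 48.4389 s
Geometry in SI: D = 102.4 mm → 0.1024 m, h = 9.08 mm → 0.00908 m
Allowable rise: ΔT_a = T_lim − T_in = 227.5 − 150.3 = 77.2 K
γ̇_max² = ΔT_a·ρ·cp/(η·t_res) = 77.2·1371·1752/(4281·48.4389) = 894.23 s⁻²
Take the square root: γ̇_max = √(894.23) = 29.9037 s⁻¹
N_max = γ̇_max·h / (π·D) = 29.9037 · 0.00908 / (π · 0.1024) = 0.844035 rev/s = 50.6421 rpm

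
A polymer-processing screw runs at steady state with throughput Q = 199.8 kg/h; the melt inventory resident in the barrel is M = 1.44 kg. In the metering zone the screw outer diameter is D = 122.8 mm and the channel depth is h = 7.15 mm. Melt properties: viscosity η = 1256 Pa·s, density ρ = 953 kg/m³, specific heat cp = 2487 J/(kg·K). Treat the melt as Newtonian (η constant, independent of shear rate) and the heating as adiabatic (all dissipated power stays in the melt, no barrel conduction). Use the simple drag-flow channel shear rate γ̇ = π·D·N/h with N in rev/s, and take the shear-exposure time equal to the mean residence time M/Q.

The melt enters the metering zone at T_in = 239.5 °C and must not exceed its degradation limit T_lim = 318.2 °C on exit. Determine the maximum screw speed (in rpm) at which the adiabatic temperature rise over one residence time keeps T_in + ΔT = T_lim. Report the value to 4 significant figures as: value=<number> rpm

value=84.13 rpm

Convert throughput: Q = 199.8 kg/h = 199.8/3600 = 0.0555 kg/s
t_res = M / Q_s = 1.44 ÷ 0.0555 = 25.9459 s
Geometry in SI: D = 122.8 mm → 0.1228 m, h = 7.15 mm → 0.00715 m
Allowable rise: ΔT_a = T_lim − T_in = 318.2 − 239.5 = 78.7 K
Invert ΔT = ηγ̇²t_res/(ρcp) for γ̇: γ̇_max² = ΔT_a ρ cp / (η t_res) = 78.7·953·2487 / (1256·25.9459) = 5723.8 s⁻²
γ̇_max = √5723.8 = 75.6558 s⁻¹
N_max = γ̇_max h / (πD) = 75.6558·0.00715/(π·0.1228) = 1.40217 rev/s → ×60 = 84.1301 rpm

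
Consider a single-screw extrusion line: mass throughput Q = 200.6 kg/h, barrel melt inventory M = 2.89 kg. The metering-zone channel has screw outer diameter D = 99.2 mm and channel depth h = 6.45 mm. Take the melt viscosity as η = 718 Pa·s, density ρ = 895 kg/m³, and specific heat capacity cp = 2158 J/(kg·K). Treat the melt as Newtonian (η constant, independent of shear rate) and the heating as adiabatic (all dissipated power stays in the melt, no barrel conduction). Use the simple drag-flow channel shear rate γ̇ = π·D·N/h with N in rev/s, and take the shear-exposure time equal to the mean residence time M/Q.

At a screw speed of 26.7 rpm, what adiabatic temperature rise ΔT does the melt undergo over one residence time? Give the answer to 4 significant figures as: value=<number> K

value=8.913 K

Q_s = Q / 3600 = 200.6 / 3600 = 0.0557222 kg/s
Mean residence time: t_res = M/Q_s = 2.89 kg / 0.0557222 kg/s = 51.8644 s
Geometry in metres: D = 99.2 mm → 0.0992 m, h = 6.45 mm → 0.00645 m; screw speed N = 26.7 rpm = 0.445 rev/s
γ̇ = π D N / h = (π)(0.0992)(0.445) / 0.00645 = 21.5012 s⁻¹
ΔT = η·γ̇²·t_res/(ρ·cp) = [718 × 21.5012² × 51.8644] / [895 × 2158] = 8.91339 K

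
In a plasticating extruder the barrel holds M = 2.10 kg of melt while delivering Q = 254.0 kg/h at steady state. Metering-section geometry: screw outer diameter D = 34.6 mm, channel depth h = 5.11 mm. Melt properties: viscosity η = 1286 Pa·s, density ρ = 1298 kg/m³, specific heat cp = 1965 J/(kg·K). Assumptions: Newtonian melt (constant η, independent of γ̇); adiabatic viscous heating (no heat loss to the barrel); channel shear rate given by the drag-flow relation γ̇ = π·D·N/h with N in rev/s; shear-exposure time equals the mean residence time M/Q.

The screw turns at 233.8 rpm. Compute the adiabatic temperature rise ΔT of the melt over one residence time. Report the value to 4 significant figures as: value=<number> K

value=103.1 K

Convert throughput: Q = 254.0 kg/h = 254.0/3600 = 0.0705556 kg/s
t_res = M / Q_s = 2.10 ÷ 0.0705556 = 29.7638 s
D = 34.6 mm = 0.0346 m;  h = 5.11 mm = 0.00511 m;  N = 233.8 rpm / 60 = 3.89667 rev/s
γ̇ = π D N / h = (π)(0.0346)(3.89667) / 0.00511 = 82.8893 s⁻¹
ΔT = η·γ̇²·t_res/(ρ·cp) = [1286 × 82.8893² × 29.7638] / [1298 × 1965] = 103.107 K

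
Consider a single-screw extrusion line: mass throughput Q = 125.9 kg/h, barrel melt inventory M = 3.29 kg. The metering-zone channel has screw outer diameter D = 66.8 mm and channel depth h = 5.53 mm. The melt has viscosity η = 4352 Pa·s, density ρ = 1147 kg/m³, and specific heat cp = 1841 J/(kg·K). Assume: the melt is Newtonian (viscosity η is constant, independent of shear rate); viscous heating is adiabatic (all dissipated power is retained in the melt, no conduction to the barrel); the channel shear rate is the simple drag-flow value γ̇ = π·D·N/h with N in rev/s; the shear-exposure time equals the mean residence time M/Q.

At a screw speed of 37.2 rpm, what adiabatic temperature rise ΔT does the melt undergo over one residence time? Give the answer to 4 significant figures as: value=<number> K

Throughput in SI: Q_s = 125.9 kg/h ÷ 3600 s/h = 0.0349722 kg/s
t_res = M / Q_s = 3.29 ÷ 0.0349722 = 94.0747 s
Geometry in metres: D = 66.8 mm → 0.0668 m, h = 5.53 mm → 0.00553 m; screw speed N = 37.2 rpm = 0.62 rev/s
Shear rate: γ̇ = πDN/h = π·0.0668·0.62/0.00553 = 23.5284 s⁻¹
ΔT = η·γ̇²·t_res/(ρ·cp) = [4352 × 23.5284² × 94.0747] / [1147 × 1841] = 107.332 K

value=107.3 K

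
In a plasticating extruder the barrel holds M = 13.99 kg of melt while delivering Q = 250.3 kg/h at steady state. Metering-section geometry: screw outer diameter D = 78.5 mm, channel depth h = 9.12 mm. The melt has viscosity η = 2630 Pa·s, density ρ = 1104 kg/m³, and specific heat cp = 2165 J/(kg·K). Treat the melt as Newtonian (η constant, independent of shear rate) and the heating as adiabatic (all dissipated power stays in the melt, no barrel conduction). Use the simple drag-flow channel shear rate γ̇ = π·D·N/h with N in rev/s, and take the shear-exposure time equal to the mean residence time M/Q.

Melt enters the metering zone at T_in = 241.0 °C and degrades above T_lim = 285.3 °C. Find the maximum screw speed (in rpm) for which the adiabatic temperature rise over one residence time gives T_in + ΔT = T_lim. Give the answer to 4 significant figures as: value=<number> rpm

Throughput in SI: Q_s = 250.3 kg/h ÷ 3600 s/h = 0.0695278 kg/s
t_res = M / Q_s = 13.99 ÷ 0.0695278 = 201.215 s
Geometry in SI: D = 78.5 mm → 0.0785 m, h = 9.12 mm → 0.00912 m
ΔT_a = T_lim − T_in = 285.3 °C − 241.0 °C = 44.3 K
γ̇_max² = ΔT_a·ρ·cp/(η·t_res) = 44.3·1104·2165/(2630·201.215) = 200.085 s⁻²
γ̇_max = sqrt(200.085) = 14.1452 s⁻¹
N_max = γ̇_max h / (πD) = 14.1452·0.00912/(π·0.0785) = 0.523098 rev/s → ×60 = 31.3859 rpm

value=31.39 rpm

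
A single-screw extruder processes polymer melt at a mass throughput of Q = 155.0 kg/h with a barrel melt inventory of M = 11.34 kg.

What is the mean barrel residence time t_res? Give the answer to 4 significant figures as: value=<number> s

value=263.4 s

Throughput in SI: Q_s = 155.0 kg/h ÷ 3600 s/h = 0.0430556 kg/s
Mean residence time: t_res = M/Q_s = 11.34 kg / 0.0430556 kg/s = 263.381 s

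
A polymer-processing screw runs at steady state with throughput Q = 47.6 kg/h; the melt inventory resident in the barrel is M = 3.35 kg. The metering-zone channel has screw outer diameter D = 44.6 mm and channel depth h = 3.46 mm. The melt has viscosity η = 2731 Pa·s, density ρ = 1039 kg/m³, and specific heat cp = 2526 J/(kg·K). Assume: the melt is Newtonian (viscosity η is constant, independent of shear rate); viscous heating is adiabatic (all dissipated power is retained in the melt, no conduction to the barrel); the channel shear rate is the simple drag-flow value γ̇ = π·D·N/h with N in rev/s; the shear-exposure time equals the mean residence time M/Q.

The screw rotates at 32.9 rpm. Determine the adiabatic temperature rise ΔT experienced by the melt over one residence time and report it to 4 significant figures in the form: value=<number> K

Convert throughput: Q = 47.6 kg/h = 47.6/3600 = 0.0132222 kg/s
Mean residence time: t_res = M/Q_s = 3.35 kg / 0.0132222 kg/s = 253.361 s
Convert to SI: D = 0.0446 m, h = 0.00346 m, N = 32.9/60 = 0.548333 rev/s
Shear rate: γ̇ = πDN/h = π·0.0446·0.548333/0.00346 = 22.2051 s⁻¹
Adiabatic rise: ΔT = η γ̇² t_res / (ρ cp) = 2731·(22.2051)²·253.361 / (1039·2526) = 129.993 K

value=130.0 K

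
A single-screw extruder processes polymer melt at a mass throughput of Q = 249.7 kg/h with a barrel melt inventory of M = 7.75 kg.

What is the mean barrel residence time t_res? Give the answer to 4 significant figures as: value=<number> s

value=111.7 s

Throughput in SI: Q_s = 249.7 kg/h ÷ 3600 s/h = 0.0693611 kg/s
t_res = M / Q_s = 7.75 ÷ 0.0693611 = 111.734 s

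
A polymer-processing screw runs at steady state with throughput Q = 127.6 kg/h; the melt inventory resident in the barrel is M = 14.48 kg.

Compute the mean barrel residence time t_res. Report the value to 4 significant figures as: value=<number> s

value=408.5 s

Q_s = Q / 3600 = 127.6 / 3600 = 0.0354444 kg/s
Mean residence time: t_res = M/Q_s = 14.48 kg / 0.0354444 kg/s = 408.527 s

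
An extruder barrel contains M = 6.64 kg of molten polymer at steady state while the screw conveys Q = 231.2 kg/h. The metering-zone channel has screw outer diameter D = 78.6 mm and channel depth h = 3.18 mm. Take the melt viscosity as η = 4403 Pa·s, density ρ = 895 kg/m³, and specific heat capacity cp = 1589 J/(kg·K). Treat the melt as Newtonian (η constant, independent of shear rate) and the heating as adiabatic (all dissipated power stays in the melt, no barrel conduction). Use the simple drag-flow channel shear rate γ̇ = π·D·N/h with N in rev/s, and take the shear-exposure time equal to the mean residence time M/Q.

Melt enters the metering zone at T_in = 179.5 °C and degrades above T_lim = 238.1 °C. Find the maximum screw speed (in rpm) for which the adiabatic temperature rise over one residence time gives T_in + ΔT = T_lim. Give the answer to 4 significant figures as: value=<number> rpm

value=10.45 rpm

Q_s = Q / 3600 = 231.2 / 3600 = 0.0642222 kg/s
Mean residence time: t_res = M/Q_s = 6.64 kg / 0.0642222 kg/s = 103.391 s
Convert to metres: D = 0.0786 m, h = 0.00318 m
ΔT_a = T_lim − T_in = 238.1 − 179.5 = 58.6 K
γ̇_max² = ΔT_a·ρ·cp / (η·t_res) = [58.6 × 895 × 1589] / [4403 × 103.391] = 183.068 s⁻²
γ̇_max = √183.068 = 13.5303 s⁻¹
Solve γ̇ = πDN/h for N: N_max = γ̇_max·h/(π·D) = 13.5303 × 0.00318 / (π × 0.0786) = 0.174245 rev/s = 10.4547 rpm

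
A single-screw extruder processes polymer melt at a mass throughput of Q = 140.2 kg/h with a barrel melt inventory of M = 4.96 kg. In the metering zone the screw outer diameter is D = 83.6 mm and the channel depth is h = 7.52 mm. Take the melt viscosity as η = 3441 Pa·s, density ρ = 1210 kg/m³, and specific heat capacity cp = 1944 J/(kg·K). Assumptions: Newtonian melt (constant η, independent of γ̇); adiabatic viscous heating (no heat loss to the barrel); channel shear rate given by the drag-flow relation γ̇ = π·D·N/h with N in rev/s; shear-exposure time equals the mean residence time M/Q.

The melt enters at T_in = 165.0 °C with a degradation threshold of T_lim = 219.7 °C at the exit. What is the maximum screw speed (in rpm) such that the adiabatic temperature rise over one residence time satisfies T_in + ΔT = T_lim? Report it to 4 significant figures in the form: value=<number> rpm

Q_s = Q / 3600 = 140.2 / 3600 = 0.0389444 kg/s
t_res = M / Q_s = 4.96 ÷ 0.0389444 = 127.361 s
D = 83.6 mm = 0.0836 m;  h = 7.52 mm = 0.00752 m
Allowable rise: ΔT_a = T_lim − T_in = 219.7 − 165.0 = 54.7 K
γ̇_max² = ΔT_a·ρ·cp/(η·t_res) = 54.7·1210·1944/(3441·127.361) = 293.595 s⁻²
Take the square root: γ̇_max = √(293.595) = 17.1346 s⁻¹
Solve γ̇ = πDN/h for N: N_max = γ̇_max·h/(π·D) = 17.1346 × 0.00752 / (π × 0.0836) = 0.490609 rev/s = 29.4366 rpm

value=29.44 rpm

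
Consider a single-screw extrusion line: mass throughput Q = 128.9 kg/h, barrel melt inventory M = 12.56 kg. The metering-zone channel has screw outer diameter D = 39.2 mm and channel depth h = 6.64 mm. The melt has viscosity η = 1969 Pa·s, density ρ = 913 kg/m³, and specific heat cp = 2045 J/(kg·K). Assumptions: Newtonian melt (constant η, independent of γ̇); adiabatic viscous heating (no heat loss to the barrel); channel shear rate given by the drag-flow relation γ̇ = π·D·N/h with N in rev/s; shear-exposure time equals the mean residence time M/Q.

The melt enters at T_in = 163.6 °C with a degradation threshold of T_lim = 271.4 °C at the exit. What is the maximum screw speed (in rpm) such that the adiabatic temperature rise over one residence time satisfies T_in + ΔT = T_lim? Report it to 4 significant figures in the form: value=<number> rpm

value=55.22 rpm

Throughput in SI: Q_s = 128.9 kg/h ÷ 3600 s/h = 0.0358056 kg/s
t_res = M / Q_s = 12.56 ÷ 0.0358056 = 350.784 s
Convert to metres: D = 0.0392 m, h = 0.00664 m
Allowable rise: ΔT_a = T_lim − T_in = 271.4 − 163.6 = 107.8 K
γ̇_max² = ΔT_a·ρ·cp / (η·t_res) = [107.8 × 913 × 2045] / [1969 × 350.784] = 291.406 s⁻²
γ̇_max = √291.406 = 17.0706 s⁻¹
Solve γ̇ = πDN/h for N: N_max = γ̇_max·h/(π·D) = 17.0706 × 0.00664 / (π × 0.0392) = 0.92041 rev/s = 55.2246 rpm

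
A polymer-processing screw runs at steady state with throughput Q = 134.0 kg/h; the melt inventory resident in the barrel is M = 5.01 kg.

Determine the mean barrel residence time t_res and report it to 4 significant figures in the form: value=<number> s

Q_s = Q / 3600 = 134.0 / 3600 = 0.0372222 kg/s
Mean residence time: t_res = M/Q_s = 5.01 kg / 0.0372222 kg/s = 134.597 s

value=134.6 s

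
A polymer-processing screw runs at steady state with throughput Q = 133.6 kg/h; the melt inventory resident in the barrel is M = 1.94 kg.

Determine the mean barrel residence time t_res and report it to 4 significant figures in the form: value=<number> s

Throughput in SI: Q_s = 133.6 kg/h ÷ 3600 s/h = 0.0371111 kg/s
Mean residence time: t_res = M/Q_s = 1.94 kg / 0.0371111 kg/s = 52.2754 s

value=52.28 s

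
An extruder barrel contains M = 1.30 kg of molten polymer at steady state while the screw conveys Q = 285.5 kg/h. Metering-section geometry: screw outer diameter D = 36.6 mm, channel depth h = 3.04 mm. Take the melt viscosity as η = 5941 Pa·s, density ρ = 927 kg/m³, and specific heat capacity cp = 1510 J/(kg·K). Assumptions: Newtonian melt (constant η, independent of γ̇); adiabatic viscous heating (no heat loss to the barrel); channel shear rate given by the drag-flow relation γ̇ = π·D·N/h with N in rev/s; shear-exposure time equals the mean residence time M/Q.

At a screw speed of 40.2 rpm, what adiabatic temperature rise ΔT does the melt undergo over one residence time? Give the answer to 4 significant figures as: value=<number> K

value=44.68 K

Convert throughput: Q = 285.5 kg/h = 285.5/3600 = 0.0793056 kg/s
t_res = M / Q_s = 1.30 ÷ 0.0793056 = 16.3923 s
Convert to SI: D = 0.0366 m, h = 0.00304 m, N = 40.2/60 = 0.67 rev/s
γ̇ = π·D·N / h = π · 0.0366 · 0.67 / 0.00304 = 25.3415 s⁻¹
ΔT = η·γ̇²·t_res/(ρ·cp) = [5941 × 25.3415² × 16.3923] / [927 × 1510] = 44.6794 K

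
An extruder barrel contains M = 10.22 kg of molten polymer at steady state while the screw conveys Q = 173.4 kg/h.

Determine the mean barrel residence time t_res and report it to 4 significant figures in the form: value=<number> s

value=212.2 s

Q_s = Q / 3600 = 173.4 / 3600 = 0.0481667 kg/s
t_res = M / Q_s = 10.22 / 0.0481667 = 212.18 s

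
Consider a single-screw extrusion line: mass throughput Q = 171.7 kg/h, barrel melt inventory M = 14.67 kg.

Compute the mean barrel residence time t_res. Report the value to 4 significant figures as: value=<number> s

value=307.6 s

Q_s = Q / 3600 = 171.7 / 3600 = 0.0476944 kg/s
t_res = M / Q_s = 14.67 ÷ 0.0476944 = 307.583 s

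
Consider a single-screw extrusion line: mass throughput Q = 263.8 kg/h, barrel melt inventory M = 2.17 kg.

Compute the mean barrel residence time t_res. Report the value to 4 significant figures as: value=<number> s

Q_s = Q / 3600 = 263.8 / 3600 = 0.0732778 kg/s
Mean residence time: t_res = M/Q_s = 2.17 kg / 0.0732778 kg/s = 29.6133 s

value=29.61 s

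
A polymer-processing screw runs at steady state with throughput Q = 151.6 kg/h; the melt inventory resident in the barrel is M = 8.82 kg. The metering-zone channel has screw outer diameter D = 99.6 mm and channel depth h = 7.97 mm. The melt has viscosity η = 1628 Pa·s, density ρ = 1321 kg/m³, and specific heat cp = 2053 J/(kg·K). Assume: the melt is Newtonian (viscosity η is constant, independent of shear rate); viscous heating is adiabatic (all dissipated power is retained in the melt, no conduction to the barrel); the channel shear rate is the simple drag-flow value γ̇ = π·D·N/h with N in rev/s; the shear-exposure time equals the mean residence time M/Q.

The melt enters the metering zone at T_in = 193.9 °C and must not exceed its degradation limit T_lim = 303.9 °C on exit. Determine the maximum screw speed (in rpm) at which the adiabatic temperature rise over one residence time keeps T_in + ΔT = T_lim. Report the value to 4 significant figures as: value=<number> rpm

value=45.20 rpm

Q_s = Q / 3600 = 151.6 / 3600 = 0.0421111 kg/s
t_res = M / Q_s = 8.82 ÷ 0.0421111 = 209.446 s
Convert to metres: D = 0.0996 m, h = 0.00797 m
ΔT_a = T_lim − T_in = 303.9 − 193.9 = 110 K
Invert ΔT = ηγ̇²t_res/(ρcp) for γ̇: γ̇_max² = ΔT_a ρ cp / (η t_res) = 110·1321·2053 / (1628·209.446) = 874.899 s⁻²
γ̇_max = sqrt(874.899) = 29.5787 s⁻¹
Solve γ̇ = πDN/h for N: N_max = γ̇_max·h/(π·D) = 29.5787 × 0.00797 / (π × 0.0996) = 0.753404 rev/s = 45.2043 rpm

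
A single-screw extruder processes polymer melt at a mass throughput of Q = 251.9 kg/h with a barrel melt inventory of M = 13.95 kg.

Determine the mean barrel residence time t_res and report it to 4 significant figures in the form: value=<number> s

value=199.4 s

Q_s = Q / 3600 = 251.9 / 3600 = 0.0699722 kg/s
Mean residence time: t_res = M/Q_s = 13.95 kg / 0.0699722 kg/s = 199.365 s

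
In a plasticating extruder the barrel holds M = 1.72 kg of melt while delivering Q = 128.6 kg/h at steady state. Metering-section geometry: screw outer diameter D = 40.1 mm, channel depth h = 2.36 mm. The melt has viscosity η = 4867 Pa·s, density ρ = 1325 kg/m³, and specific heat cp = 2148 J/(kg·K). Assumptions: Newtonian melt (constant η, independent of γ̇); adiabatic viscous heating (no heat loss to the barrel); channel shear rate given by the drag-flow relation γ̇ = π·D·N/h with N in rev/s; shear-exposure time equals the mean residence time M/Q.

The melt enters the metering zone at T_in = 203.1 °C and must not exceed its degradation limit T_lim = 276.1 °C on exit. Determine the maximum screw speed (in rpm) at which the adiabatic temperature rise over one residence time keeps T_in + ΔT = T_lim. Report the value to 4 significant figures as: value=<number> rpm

value=33.47 rpm

Q_s = Q / 3600 = 128.6 / 3600 = 0.0357222 kg/s
Mean residence time: t_res = M/Q_s = 1.72 kg / 0.0357222 kg/s = 48.1493 s
Geometry in SI: D = 40.1 mm → 0.0401 m, h = 2.36 mm → 0.00236 m
ΔT_a = T_lim − T_in = 276.1 °C − 203.1 °C = 73 K
γ̇_max² = ΔT_a·ρ·cp/(η·t_res) = 73·1325·2148/(4867·48.1493) = 886.588 s⁻²
Take the square root: γ̇_max = √(886.588) = 29.7756 s⁻¹
Solve γ̇ = πDN/h for N: N_max = γ̇_max·h/(π·D) = 29.7756 × 0.00236 / (π × 0.0401) = 0.5578 rev/s = 33.468 rpm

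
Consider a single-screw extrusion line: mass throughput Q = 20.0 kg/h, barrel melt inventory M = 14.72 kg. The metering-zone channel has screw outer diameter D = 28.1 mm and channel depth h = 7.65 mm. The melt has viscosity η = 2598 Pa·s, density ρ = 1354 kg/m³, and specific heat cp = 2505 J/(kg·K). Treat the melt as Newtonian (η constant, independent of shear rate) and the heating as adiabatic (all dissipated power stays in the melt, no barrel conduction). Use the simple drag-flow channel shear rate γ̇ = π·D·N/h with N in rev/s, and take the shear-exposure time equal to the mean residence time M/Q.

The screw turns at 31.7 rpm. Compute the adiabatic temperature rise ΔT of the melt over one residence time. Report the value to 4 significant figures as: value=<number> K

Q_s = Q / 3600 = 20.0 / 3600 = 0.00555556 kg/s
t_res = M / Q_s = 14.72 / 0.00555556 = 2649.6 s
D = 28.1 mm = 0.0281 m;  h = 7.65 mm = 0.00765 m;  N = 31.7 rpm / 60 = 0.528333 rev/s
γ̇ = π·D·N / h = π · 0.0281 · 0.528333 / 0.00765 = 6.09681 s⁻¹
ΔT = η·γ̇²·t_res / (ρ·cp) = 2598 · (6.09681)² · 2649.6 / (1354 · 2505) = 75.4395 K

value=75.44 K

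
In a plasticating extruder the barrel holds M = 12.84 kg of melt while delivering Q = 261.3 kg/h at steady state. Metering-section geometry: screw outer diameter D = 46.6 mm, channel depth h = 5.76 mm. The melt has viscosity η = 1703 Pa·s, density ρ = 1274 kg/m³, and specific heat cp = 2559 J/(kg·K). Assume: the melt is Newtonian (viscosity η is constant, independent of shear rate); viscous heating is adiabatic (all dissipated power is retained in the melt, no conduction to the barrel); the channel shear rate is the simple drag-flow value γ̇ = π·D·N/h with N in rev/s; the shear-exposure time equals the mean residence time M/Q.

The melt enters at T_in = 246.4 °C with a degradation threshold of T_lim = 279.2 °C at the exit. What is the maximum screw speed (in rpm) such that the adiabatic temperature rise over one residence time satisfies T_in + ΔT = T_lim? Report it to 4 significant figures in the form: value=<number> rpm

Convert throughput: Q = 261.3 kg/h = 261.3/3600 = 0.0725833 kg/s
Mean residence time: t_res = M/Q_s = 12.84 kg / 0.0725833 kg/s = 176.9 s
D = 46.6 mm = 0.0466 m;  h = 5.76 mm = 0.00576 m
Allowable rise: ΔT_a = T_lim − T_in = 279.2 − 246.4 = 32.8 K
Invert ΔT = ηγ̇²t_res/(ρcp) for γ̇: γ̇_max² = ΔT_a ρ cp / (η t_res) = 32.8·1274·2559 / (1703·176.9) = 354.953 s⁻²
γ̇_max = √354.953 = 18.8402 s⁻¹
N_max = γ̇_max h / (πD) = 18.8402·0.00576/(π·0.0466) = 0.741263 rev/s → ×60 = 44.4758 rpm

value=44.48 rpm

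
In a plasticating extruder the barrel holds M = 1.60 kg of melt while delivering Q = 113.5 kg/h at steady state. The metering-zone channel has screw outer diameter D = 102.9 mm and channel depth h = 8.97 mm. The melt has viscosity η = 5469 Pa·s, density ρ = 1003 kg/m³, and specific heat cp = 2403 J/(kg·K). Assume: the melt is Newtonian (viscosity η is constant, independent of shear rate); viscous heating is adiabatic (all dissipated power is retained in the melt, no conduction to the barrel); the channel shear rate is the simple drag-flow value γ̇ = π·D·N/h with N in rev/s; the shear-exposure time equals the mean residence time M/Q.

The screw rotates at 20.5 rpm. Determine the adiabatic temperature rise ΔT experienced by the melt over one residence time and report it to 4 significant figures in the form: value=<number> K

Q_s = Q / 3600 = 113.5 / 3600 = 0.0315278 kg/s
t_res = M / Q_s = 1.60 / 0.0315278 = 50.7489 s
Geometry in metres: D = 102.9 mm → 0.1029 m, h = 8.97 mm → 0.00897 m; screw speed N = 20.5 rpm = 0.341667 rev/s
γ̇ = π D N / h = (π)(0.1029)(0.341667) / 0.00897 = 12.3133 s⁻¹
Adiabatic rise: ΔT = η γ̇² t_res / (ρ cp) = 5469·(12.3133)²·50.7489 / (1003·2403) = 17.4595 K

value=17.46 K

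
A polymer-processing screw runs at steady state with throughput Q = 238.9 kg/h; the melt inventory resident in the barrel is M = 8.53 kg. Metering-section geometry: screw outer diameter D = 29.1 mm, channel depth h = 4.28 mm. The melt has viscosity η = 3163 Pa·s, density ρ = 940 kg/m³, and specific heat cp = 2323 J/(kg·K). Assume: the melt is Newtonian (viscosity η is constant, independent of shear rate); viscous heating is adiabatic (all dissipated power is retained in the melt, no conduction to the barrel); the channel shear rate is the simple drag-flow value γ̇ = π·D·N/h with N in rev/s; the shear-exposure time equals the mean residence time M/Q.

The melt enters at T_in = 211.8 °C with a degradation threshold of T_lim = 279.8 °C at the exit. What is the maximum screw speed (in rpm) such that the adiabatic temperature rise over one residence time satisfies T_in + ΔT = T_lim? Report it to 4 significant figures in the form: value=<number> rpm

Q_s = Q / 3600 = 238.9 / 3600 = 0.0663611 kg/s
t_res = M / Q_s = 8.53 / 0.0663611 = 128.539 s
Geometry in SI: D = 29.1 mm → 0.0291 m, h = 4.28 mm → 0.00428 m
ΔT_a = T_lim − T_in = 279.8 °C − 211.8 °C = 68 K
Invert ΔT = ηγ̇²t_res/(ρcp) for γ̇: γ̇_max² = ΔT_a ρ cp / (η t_res) = 68·940·2323 / (3163·128.539) = 365.217 s⁻²
γ̇_max = √365.217 = 19.1107 s⁻¹
Solve γ̇ = πDN/h for N: N_max = γ̇_max·h/(π·D) = 19.1107 × 0.00428 / (π × 0.0291) = 0.894698 rev/s = 53.6819 rpm

value=53.68 rpm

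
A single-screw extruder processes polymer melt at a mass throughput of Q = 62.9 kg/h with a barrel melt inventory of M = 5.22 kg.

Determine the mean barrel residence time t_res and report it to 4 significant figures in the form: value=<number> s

value=298.8 s

Throughput in SI: Q_s = 62.9 kg/h ÷ 3600 s/h = 0.0174722 kg/s
t_res = M / Q_s = 5.22 ÷ 0.0174722 = 298.76 s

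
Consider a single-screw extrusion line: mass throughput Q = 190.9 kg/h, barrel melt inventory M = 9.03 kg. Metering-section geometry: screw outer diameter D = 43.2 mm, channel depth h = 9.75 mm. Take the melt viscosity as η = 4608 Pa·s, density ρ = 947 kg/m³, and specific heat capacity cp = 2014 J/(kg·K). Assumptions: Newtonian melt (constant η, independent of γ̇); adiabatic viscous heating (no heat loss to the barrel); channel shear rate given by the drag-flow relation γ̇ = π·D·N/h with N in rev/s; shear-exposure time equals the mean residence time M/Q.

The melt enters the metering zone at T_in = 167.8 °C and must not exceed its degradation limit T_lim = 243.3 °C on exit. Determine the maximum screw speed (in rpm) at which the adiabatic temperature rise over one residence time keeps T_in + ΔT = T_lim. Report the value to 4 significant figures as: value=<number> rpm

Throughput in SI: Q_s = 190.9 kg/h ÷ 3600 s/h = 0.0530278 kg/s
t_res = M / Q_s = 9.03 / 0.0530278 = 170.288 s
Geometry in SI: D = 43.2 mm → 0.0432 m, h = 9.75 mm → 0.00975 m
Allowable rise: ΔT_a = T_lim − T_in = 243.3 − 167.8 = 75.5 K
Invert ΔT = ηγ̇²t_res/(ρcp) for γ̇: γ̇_max² = ΔT_a ρ cp / (η t_res) = 75.5·947·2014 / (4608·170.288) = 183.51 s⁻²
γ̇_max = √183.51 = 13.5466 s⁻¹
N_max = γ̇_max·h / (π·D) = 13.5466 · 0.00975 / (π · 0.0432) = 0.973197 rev/s = 58.3918 rpm

value=58.39 rpm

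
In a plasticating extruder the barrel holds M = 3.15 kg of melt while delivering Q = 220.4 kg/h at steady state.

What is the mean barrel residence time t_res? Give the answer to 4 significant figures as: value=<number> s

value=51.45 s

Q_s = Q / 3600 = 220.4 / 3600 = 0.0612222 kg/s
t_res = M / Q_s = 3.15 ÷ 0.0612222 = 51.4519 s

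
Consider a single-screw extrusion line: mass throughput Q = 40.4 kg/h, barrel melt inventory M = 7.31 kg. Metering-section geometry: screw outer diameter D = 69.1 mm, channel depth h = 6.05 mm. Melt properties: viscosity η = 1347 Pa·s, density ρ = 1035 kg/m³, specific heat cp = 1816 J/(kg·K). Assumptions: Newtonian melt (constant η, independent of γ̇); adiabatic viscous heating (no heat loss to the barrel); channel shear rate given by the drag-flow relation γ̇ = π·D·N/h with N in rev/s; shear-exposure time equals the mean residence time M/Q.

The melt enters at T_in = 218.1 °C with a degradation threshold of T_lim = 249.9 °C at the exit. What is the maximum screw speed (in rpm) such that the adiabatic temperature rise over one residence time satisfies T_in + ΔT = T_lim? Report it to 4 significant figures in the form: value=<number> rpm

value=13.80 rpm

Convert throughput: Q = 40.4 kg/h = 40.4/3600 = 0.0112222 kg/s
Mean residence time: t_res = M/Q_s = 7.31 kg / 0.0112222 kg/s = 651.386 s
Geometry in SI: D = 69.1 mm → 0.0691 m, h = 6.05 mm → 0.00605 m
Allowable rise: ΔT_a = T_lim − T_in = 249.9 − 218.1 = 31.8 K
γ̇_max² = ΔT_a·ρ·cp/(η·t_res) = 31.8·1035·1816/(1347·651.386) = 68.1204 s⁻²
Take the square root: γ̇_max = √(68.1204) = 8.25351 s⁻¹
N_max = γ̇_max·h / (π·D) = 8.25351 · 0.00605 / (π · 0.0691) = 0.23002 rev/s = 13.8012 rpm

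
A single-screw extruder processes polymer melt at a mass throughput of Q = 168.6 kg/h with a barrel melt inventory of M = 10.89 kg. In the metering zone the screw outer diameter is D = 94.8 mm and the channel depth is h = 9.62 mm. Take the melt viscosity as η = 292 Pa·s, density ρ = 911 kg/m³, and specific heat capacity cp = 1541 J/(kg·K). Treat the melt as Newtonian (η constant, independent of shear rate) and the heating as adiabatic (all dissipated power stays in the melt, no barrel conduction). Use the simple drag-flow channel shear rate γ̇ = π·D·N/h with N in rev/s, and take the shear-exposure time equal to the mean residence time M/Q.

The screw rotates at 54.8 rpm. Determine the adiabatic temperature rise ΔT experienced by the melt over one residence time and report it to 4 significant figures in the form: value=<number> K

Convert throughput: Q = 168.6 kg/h = 168.6/3600 = 0.0468333 kg/s
Mean residence time: t_res = M/Q_s = 10.89 kg / 0.0468333 kg/s = 232.527 s
Geometry in metres: D = 94.8 mm → 0.0948 m, h = 9.62 mm → 0.00962 m; screw speed N = 54.8 rpm = 0.913333 rev/s
Shear rate: γ̇ = πDN/h = π·0.0948·0.913333/0.00962 = 28.2756 s⁻¹
ΔT = η·γ̇²·t_res / (ρ·cp) = 292 · (28.2756)² · 232.527 / (911 · 1541) = 38.6687 K

value=38.67 K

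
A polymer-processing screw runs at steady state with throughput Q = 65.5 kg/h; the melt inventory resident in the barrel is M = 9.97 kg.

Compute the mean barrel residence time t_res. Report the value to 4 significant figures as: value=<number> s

value=548.0 s

Throughput in SI: Q_s = 65.5 kg/h ÷ 3600 s/h = 0.0181944 kg/s
t_res = M / Q_s = 9.97 / 0.0181944 = 547.969 s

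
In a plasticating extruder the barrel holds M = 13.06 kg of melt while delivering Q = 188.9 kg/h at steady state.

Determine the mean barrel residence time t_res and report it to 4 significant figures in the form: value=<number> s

Convert throughput: Q = 188.9 kg/h = 188.9/3600 = 0.0524722 kg/s
t_res = M / Q_s = 13.06 ÷ 0.0524722 = 248.894 s

value=248.9 s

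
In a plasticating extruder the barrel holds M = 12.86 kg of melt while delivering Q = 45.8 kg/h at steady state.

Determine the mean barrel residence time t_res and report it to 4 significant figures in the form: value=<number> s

Convert throughput: Q = 45.8 kg/h = 45.8/3600 = 0.0127222 kg/s
t_res = M / Q_s = 12.86 / 0.0127222 = 1010.83 s

value=1011. s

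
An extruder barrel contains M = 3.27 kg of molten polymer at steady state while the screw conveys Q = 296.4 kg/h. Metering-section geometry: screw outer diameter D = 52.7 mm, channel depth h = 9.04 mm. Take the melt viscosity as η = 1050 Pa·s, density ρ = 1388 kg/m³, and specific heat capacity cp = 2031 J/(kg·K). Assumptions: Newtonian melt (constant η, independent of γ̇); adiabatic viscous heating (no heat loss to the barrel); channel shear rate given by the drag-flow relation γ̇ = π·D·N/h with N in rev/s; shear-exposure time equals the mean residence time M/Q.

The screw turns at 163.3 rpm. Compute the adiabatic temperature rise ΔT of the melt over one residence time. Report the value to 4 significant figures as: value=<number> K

value=36.75 K

Q_s = Q / 3600 = 296.4 / 3600 = 0.0823333 kg/s
Mean residence time: t_res = M/Q_s = 3.27 kg / 0.0823333 kg/s = 39.7166 s
Geometry in metres: D = 52.7 mm → 0.0527 m, h = 9.04 mm → 0.00904 m; screw speed N = 163.3 rpm = 2.72167 rev/s
γ̇ = π D N / h = (π)(0.0527)(2.72167) / 0.00904 = 49.8456 s⁻¹
ΔT = η·γ̇²·t_res / (ρ·cp) = 1050 · (49.8456)² · 39.7166 / (1388 · 2031) = 36.755 K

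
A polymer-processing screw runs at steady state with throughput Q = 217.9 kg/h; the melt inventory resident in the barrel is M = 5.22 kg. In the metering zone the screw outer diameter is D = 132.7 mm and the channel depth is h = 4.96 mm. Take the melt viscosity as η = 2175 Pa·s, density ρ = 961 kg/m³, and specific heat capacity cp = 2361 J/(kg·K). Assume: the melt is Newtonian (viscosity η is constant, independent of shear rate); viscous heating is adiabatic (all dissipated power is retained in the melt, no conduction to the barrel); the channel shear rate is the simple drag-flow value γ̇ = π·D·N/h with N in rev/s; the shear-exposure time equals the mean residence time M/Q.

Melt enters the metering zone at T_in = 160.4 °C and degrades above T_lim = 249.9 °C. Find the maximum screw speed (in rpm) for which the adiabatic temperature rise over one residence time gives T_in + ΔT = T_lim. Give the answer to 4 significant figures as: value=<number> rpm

Throughput in SI: Q_s = 217.9 kg/h ÷ 3600 s/h = 0.0605278 kg/s
t_res = M / Q_s = 5.22 / 0.0605278 = 86.2414 s
D = 132.7 mm = 0.1327 m;  h = 4.96 mm = 0.00496 m
ΔT_a = T_lim − T_in = 249.9 °C − 160.4 °C = 89.5 K
γ̇_max² = ΔT_a·ρ·cp/(η·t_res) = 89.5·961·2361/(2175·86.2414) = 1082.6 s⁻²
γ̇_max = sqrt(1082.6) = 32.9029 s⁻¹
N_max = γ̇_max·h / (π·D) = 32.9029 · 0.00496 / (π · 0.1327) = 0.391466 rev/s = 23.488 rpm

value=23.49 rpm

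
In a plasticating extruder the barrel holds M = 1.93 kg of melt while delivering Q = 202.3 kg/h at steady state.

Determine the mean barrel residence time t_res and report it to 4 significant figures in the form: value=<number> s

Throughput in SI: Q_s = 202.3 kg/h ÷ 3600 s/h = 0.0561944 kg/s
t_res = M / Q_s = 1.93 / 0.0561944 = 34.345 s

value=34.35 s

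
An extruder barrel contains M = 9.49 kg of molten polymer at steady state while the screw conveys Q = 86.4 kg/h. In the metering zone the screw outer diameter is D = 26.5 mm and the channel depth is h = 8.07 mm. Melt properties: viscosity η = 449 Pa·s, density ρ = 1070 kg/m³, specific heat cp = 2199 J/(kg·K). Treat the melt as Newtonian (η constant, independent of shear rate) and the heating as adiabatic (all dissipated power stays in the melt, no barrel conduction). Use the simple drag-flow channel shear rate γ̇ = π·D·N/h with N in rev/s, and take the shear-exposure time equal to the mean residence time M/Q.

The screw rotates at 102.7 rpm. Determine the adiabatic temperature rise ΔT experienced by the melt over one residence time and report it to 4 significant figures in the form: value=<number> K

value=23.53 K

Throughput in SI: Q_s = 86.4 kg/h ÷ 3600 s/h = 0.024 kg/s
t_res = M / Q_s = 9.49 ÷ 0.024 = 395.417 s
Geometry in metres: D = 26.5 mm → 0.0265 m, h = 8.07 mm → 0.00807 m; screw speed N = 102.7 rpm = 1.71167 rev/s
Shear rate: γ̇ = πDN/h = π·0.0265·1.71167/0.00807 = 17.658 s⁻¹
ΔT = η·γ̇²·t_res / (ρ·cp) = 449 · (17.658)² · 395.417 / (1070 · 2199) = 23.5275 K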